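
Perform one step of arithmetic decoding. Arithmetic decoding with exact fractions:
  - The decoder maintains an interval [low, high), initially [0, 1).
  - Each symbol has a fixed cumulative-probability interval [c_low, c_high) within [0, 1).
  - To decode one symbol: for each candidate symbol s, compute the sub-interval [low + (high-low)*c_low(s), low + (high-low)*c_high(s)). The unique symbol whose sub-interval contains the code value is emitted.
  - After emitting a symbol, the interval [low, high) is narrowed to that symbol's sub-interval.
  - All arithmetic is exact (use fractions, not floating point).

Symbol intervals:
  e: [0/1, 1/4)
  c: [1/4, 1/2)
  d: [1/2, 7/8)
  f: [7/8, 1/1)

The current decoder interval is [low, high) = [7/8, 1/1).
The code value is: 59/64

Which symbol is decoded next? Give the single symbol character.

Answer: c

Derivation:
Interval width = high − low = 1/1 − 7/8 = 1/8
Scaled code = (code − low) / width = (59/64 − 7/8) / 1/8 = 3/8
  e: [0/1, 1/4) 
  c: [1/4, 1/2) ← scaled code falls here ✓
  d: [1/2, 7/8) 
  f: [7/8, 1/1) 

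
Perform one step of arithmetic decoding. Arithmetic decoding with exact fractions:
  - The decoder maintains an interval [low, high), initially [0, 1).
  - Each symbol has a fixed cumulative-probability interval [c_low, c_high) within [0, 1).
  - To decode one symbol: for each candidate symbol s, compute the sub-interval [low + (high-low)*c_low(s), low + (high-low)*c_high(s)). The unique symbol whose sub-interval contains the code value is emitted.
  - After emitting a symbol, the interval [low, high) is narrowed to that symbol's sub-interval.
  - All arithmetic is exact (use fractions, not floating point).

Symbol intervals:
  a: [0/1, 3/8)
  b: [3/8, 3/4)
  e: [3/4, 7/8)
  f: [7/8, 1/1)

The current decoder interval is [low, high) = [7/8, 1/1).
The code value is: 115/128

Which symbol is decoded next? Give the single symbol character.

Interval width = high − low = 1/1 − 7/8 = 1/8
Scaled code = (code − low) / width = (115/128 − 7/8) / 1/8 = 3/16
  a: [0/1, 3/8) ← scaled code falls here ✓
  b: [3/8, 3/4) 
  e: [3/4, 7/8) 
  f: [7/8, 1/1) 

Answer: a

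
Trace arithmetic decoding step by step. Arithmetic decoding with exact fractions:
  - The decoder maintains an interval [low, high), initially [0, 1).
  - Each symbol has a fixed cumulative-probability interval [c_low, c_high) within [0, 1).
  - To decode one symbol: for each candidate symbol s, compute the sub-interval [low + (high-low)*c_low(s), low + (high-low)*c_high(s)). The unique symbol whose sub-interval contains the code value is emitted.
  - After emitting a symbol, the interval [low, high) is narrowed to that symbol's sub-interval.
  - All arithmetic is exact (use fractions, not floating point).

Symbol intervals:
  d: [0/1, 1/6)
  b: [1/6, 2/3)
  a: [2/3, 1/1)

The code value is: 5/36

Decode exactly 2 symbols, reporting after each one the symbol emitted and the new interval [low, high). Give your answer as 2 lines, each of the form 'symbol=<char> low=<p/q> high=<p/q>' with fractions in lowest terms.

Step 1: interval [0/1, 1/1), width = 1/1 - 0/1 = 1/1
  'd': [0/1 + 1/1*0/1, 0/1 + 1/1*1/6) = [0/1, 1/6) <- contains code 5/36
  'b': [0/1 + 1/1*1/6, 0/1 + 1/1*2/3) = [1/6, 2/3)
  'a': [0/1 + 1/1*2/3, 0/1 + 1/1*1/1) = [2/3, 1/1)
  emit 'd', narrow to [0/1, 1/6)
Step 2: interval [0/1, 1/6), width = 1/6 - 0/1 = 1/6
  'd': [0/1 + 1/6*0/1, 0/1 + 1/6*1/6) = [0/1, 1/36)
  'b': [0/1 + 1/6*1/6, 0/1 + 1/6*2/3) = [1/36, 1/9)
  'a': [0/1 + 1/6*2/3, 0/1 + 1/6*1/1) = [1/9, 1/6) <- contains code 5/36
  emit 'a', narrow to [1/9, 1/6)

Answer: symbol=d low=0/1 high=1/6
symbol=a low=1/9 high=1/6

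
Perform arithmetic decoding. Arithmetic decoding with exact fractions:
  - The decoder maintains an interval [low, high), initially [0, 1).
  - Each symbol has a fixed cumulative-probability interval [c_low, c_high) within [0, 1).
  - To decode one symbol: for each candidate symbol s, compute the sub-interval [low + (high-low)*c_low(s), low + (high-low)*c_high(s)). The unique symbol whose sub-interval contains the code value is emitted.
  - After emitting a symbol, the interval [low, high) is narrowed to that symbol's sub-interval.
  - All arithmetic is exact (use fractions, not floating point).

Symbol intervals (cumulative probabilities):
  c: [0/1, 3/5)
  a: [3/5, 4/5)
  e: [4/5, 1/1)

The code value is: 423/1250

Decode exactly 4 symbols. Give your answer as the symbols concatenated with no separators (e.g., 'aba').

Step 1: interval [0/1, 1/1), width = 1/1 - 0/1 = 1/1
  'c': [0/1 + 1/1*0/1, 0/1 + 1/1*3/5) = [0/1, 3/5) <- contains code 423/1250
  'a': [0/1 + 1/1*3/5, 0/1 + 1/1*4/5) = [3/5, 4/5)
  'e': [0/1 + 1/1*4/5, 0/1 + 1/1*1/1) = [4/5, 1/1)
  emit 'c', narrow to [0/1, 3/5)
Step 2: interval [0/1, 3/5), width = 3/5 - 0/1 = 3/5
  'c': [0/1 + 3/5*0/1, 0/1 + 3/5*3/5) = [0/1, 9/25) <- contains code 423/1250
  'a': [0/1 + 3/5*3/5, 0/1 + 3/5*4/5) = [9/25, 12/25)
  'e': [0/1 + 3/5*4/5, 0/1 + 3/5*1/1) = [12/25, 3/5)
  emit 'c', narrow to [0/1, 9/25)
Step 3: interval [0/1, 9/25), width = 9/25 - 0/1 = 9/25
  'c': [0/1 + 9/25*0/1, 0/1 + 9/25*3/5) = [0/1, 27/125)
  'a': [0/1 + 9/25*3/5, 0/1 + 9/25*4/5) = [27/125, 36/125)
  'e': [0/1 + 9/25*4/5, 0/1 + 9/25*1/1) = [36/125, 9/25) <- contains code 423/1250
  emit 'e', narrow to [36/125, 9/25)
Step 4: interval [36/125, 9/25), width = 9/25 - 36/125 = 9/125
  'c': [36/125 + 9/125*0/1, 36/125 + 9/125*3/5) = [36/125, 207/625)
  'a': [36/125 + 9/125*3/5, 36/125 + 9/125*4/5) = [207/625, 216/625) <- contains code 423/1250
  'e': [36/125 + 9/125*4/5, 36/125 + 9/125*1/1) = [216/625, 9/25)
  emit 'a', narrow to [207/625, 216/625)

Answer: ccea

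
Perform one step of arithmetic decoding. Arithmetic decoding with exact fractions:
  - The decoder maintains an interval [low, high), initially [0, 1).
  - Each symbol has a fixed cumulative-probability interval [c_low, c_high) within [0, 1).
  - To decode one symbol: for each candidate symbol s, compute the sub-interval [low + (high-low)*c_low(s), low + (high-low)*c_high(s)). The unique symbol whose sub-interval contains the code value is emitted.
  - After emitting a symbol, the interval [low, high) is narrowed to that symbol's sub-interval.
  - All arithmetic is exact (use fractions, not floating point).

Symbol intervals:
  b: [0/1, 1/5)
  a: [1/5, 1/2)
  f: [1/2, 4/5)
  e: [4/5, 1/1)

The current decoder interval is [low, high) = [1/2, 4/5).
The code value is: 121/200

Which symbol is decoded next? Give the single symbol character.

Answer: a

Derivation:
Interval width = high − low = 4/5 − 1/2 = 3/10
Scaled code = (code − low) / width = (121/200 − 1/2) / 3/10 = 7/20
  b: [0/1, 1/5) 
  a: [1/5, 1/2) ← scaled code falls here ✓
  f: [1/2, 4/5) 
  e: [4/5, 1/1) 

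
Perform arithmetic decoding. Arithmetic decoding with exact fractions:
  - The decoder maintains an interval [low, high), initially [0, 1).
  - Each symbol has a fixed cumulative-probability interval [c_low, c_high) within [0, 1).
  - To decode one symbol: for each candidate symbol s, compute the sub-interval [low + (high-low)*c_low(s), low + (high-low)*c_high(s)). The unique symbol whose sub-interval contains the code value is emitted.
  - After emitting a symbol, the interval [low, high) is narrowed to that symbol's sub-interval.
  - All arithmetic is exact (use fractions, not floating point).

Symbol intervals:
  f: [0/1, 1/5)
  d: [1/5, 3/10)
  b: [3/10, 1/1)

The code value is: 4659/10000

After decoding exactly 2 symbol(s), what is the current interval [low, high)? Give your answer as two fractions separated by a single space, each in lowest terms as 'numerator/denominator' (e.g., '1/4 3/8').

Step 1: interval [0/1, 1/1), width = 1/1 - 0/1 = 1/1
  'f': [0/1 + 1/1*0/1, 0/1 + 1/1*1/5) = [0/1, 1/5)
  'd': [0/1 + 1/1*1/5, 0/1 + 1/1*3/10) = [1/5, 3/10)
  'b': [0/1 + 1/1*3/10, 0/1 + 1/1*1/1) = [3/10, 1/1) <- contains code 4659/10000
  emit 'b', narrow to [3/10, 1/1)
Step 2: interval [3/10, 1/1), width = 1/1 - 3/10 = 7/10
  'f': [3/10 + 7/10*0/1, 3/10 + 7/10*1/5) = [3/10, 11/25)
  'd': [3/10 + 7/10*1/5, 3/10 + 7/10*3/10) = [11/25, 51/100) <- contains code 4659/10000
  'b': [3/10 + 7/10*3/10, 3/10 + 7/10*1/1) = [51/100, 1/1)
  emit 'd', narrow to [11/25, 51/100)

Answer: 11/25 51/100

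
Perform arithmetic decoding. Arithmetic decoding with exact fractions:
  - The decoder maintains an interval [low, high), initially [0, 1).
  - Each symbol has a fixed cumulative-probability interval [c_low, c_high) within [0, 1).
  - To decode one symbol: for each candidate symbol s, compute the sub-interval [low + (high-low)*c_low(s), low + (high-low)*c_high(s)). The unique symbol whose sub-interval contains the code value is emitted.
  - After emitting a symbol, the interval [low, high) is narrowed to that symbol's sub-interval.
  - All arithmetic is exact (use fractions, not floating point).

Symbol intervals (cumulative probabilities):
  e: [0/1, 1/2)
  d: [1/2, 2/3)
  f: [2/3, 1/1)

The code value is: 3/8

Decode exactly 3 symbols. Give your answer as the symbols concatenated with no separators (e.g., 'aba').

Answer: efe

Derivation:
Step 1: interval [0/1, 1/1), width = 1/1 - 0/1 = 1/1
  'e': [0/1 + 1/1*0/1, 0/1 + 1/1*1/2) = [0/1, 1/2) <- contains code 3/8
  'd': [0/1 + 1/1*1/2, 0/1 + 1/1*2/3) = [1/2, 2/3)
  'f': [0/1 + 1/1*2/3, 0/1 + 1/1*1/1) = [2/3, 1/1)
  emit 'e', narrow to [0/1, 1/2)
Step 2: interval [0/1, 1/2), width = 1/2 - 0/1 = 1/2
  'e': [0/1 + 1/2*0/1, 0/1 + 1/2*1/2) = [0/1, 1/4)
  'd': [0/1 + 1/2*1/2, 0/1 + 1/2*2/3) = [1/4, 1/3)
  'f': [0/1 + 1/2*2/3, 0/1 + 1/2*1/1) = [1/3, 1/2) <- contains code 3/8
  emit 'f', narrow to [1/3, 1/2)
Step 3: interval [1/3, 1/2), width = 1/2 - 1/3 = 1/6
  'e': [1/3 + 1/6*0/1, 1/3 + 1/6*1/2) = [1/3, 5/12) <- contains code 3/8
  'd': [1/3 + 1/6*1/2, 1/3 + 1/6*2/3) = [5/12, 4/9)
  'f': [1/3 + 1/6*2/3, 1/3 + 1/6*1/1) = [4/9, 1/2)
  emit 'e', narrow to [1/3, 5/12)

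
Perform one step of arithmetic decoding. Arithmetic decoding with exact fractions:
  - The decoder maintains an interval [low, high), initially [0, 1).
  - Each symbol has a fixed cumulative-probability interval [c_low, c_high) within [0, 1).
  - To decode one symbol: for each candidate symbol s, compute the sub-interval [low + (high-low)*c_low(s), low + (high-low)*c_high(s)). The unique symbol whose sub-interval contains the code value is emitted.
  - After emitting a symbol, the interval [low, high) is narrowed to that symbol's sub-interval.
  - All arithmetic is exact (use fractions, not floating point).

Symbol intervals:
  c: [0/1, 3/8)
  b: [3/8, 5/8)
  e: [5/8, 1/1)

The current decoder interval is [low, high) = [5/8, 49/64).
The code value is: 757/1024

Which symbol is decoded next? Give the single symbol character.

Answer: e

Derivation:
Interval width = high − low = 49/64 − 5/8 = 9/64
Scaled code = (code − low) / width = (757/1024 − 5/8) / 9/64 = 13/16
  c: [0/1, 3/8) 
  b: [3/8, 5/8) 
  e: [5/8, 1/1) ← scaled code falls here ✓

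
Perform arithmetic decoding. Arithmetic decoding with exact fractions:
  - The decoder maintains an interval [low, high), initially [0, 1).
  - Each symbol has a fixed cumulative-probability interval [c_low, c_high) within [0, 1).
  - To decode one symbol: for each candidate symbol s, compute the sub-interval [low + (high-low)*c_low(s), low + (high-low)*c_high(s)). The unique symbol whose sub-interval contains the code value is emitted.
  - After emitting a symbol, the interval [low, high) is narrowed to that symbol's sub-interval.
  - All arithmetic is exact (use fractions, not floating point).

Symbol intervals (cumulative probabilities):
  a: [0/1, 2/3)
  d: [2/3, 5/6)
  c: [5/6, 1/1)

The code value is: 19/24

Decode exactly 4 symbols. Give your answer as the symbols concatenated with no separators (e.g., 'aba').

Answer: ddad

Derivation:
Step 1: interval [0/1, 1/1), width = 1/1 - 0/1 = 1/1
  'a': [0/1 + 1/1*0/1, 0/1 + 1/1*2/3) = [0/1, 2/3)
  'd': [0/1 + 1/1*2/3, 0/1 + 1/1*5/6) = [2/3, 5/6) <- contains code 19/24
  'c': [0/1 + 1/1*5/6, 0/1 + 1/1*1/1) = [5/6, 1/1)
  emit 'd', narrow to [2/3, 5/6)
Step 2: interval [2/3, 5/6), width = 5/6 - 2/3 = 1/6
  'a': [2/3 + 1/6*0/1, 2/3 + 1/6*2/3) = [2/3, 7/9)
  'd': [2/3 + 1/6*2/3, 2/3 + 1/6*5/6) = [7/9, 29/36) <- contains code 19/24
  'c': [2/3 + 1/6*5/6, 2/3 + 1/6*1/1) = [29/36, 5/6)
  emit 'd', narrow to [7/9, 29/36)
Step 3: interval [7/9, 29/36), width = 29/36 - 7/9 = 1/36
  'a': [7/9 + 1/36*0/1, 7/9 + 1/36*2/3) = [7/9, 43/54) <- contains code 19/24
  'd': [7/9 + 1/36*2/3, 7/9 + 1/36*5/6) = [43/54, 173/216)
  'c': [7/9 + 1/36*5/6, 7/9 + 1/36*1/1) = [173/216, 29/36)
  emit 'a', narrow to [7/9, 43/54)
Step 4: interval [7/9, 43/54), width = 43/54 - 7/9 = 1/54
  'a': [7/9 + 1/54*0/1, 7/9 + 1/54*2/3) = [7/9, 64/81)
  'd': [7/9 + 1/54*2/3, 7/9 + 1/54*5/6) = [64/81, 257/324) <- contains code 19/24
  'c': [7/9 + 1/54*5/6, 7/9 + 1/54*1/1) = [257/324, 43/54)
  emit 'd', narrow to [64/81, 257/324)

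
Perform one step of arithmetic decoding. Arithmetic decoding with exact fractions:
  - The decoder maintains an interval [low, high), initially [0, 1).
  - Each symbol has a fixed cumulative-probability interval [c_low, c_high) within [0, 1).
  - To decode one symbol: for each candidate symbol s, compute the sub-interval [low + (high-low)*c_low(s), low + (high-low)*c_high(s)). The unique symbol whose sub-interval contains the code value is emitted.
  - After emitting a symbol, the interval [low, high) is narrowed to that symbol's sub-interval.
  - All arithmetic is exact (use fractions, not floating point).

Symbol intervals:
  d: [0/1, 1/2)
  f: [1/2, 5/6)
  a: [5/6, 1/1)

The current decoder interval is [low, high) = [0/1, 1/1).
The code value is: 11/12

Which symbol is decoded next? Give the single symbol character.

Answer: a

Derivation:
Interval width = high − low = 1/1 − 0/1 = 1/1
Scaled code = (code − low) / width = (11/12 − 0/1) / 1/1 = 11/12
  d: [0/1, 1/2) 
  f: [1/2, 5/6) 
  a: [5/6, 1/1) ← scaled code falls here ✓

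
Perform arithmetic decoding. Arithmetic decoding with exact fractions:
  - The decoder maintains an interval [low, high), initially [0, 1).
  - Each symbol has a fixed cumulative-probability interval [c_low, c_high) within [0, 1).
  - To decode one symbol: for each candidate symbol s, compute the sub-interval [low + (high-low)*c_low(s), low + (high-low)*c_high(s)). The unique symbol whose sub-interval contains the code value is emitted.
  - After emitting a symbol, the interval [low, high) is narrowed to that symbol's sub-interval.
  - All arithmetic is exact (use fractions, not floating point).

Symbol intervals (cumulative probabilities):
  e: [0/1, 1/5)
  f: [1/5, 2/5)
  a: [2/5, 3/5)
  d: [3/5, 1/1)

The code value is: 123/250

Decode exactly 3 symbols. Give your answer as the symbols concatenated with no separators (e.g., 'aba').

Step 1: interval [0/1, 1/1), width = 1/1 - 0/1 = 1/1
  'e': [0/1 + 1/1*0/1, 0/1 + 1/1*1/5) = [0/1, 1/5)
  'f': [0/1 + 1/1*1/5, 0/1 + 1/1*2/5) = [1/5, 2/5)
  'a': [0/1 + 1/1*2/5, 0/1 + 1/1*3/5) = [2/5, 3/5) <- contains code 123/250
  'd': [0/1 + 1/1*3/5, 0/1 + 1/1*1/1) = [3/5, 1/1)
  emit 'a', narrow to [2/5, 3/5)
Step 2: interval [2/5, 3/5), width = 3/5 - 2/5 = 1/5
  'e': [2/5 + 1/5*0/1, 2/5 + 1/5*1/5) = [2/5, 11/25)
  'f': [2/5 + 1/5*1/5, 2/5 + 1/5*2/5) = [11/25, 12/25)
  'a': [2/5 + 1/5*2/5, 2/5 + 1/5*3/5) = [12/25, 13/25) <- contains code 123/250
  'd': [2/5 + 1/5*3/5, 2/5 + 1/5*1/1) = [13/25, 3/5)
  emit 'a', narrow to [12/25, 13/25)
Step 3: interval [12/25, 13/25), width = 13/25 - 12/25 = 1/25
  'e': [12/25 + 1/25*0/1, 12/25 + 1/25*1/5) = [12/25, 61/125)
  'f': [12/25 + 1/25*1/5, 12/25 + 1/25*2/5) = [61/125, 62/125) <- contains code 123/250
  'a': [12/25 + 1/25*2/5, 12/25 + 1/25*3/5) = [62/125, 63/125)
  'd': [12/25 + 1/25*3/5, 12/25 + 1/25*1/1) = [63/125, 13/25)
  emit 'f', narrow to [61/125, 62/125)

Answer: aaf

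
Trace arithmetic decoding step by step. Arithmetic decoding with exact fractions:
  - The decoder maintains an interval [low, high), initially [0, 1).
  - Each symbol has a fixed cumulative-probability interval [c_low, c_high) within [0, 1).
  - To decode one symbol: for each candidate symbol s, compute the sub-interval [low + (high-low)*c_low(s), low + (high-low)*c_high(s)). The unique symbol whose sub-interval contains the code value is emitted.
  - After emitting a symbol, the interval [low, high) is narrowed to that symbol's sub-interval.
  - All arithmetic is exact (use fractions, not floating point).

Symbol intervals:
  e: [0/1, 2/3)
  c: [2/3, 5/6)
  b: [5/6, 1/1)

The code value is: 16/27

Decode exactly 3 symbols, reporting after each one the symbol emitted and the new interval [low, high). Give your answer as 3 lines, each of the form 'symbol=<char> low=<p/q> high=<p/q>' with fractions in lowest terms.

Step 1: interval [0/1, 1/1), width = 1/1 - 0/1 = 1/1
  'e': [0/1 + 1/1*0/1, 0/1 + 1/1*2/3) = [0/1, 2/3) <- contains code 16/27
  'c': [0/1 + 1/1*2/3, 0/1 + 1/1*5/6) = [2/3, 5/6)
  'b': [0/1 + 1/1*5/6, 0/1 + 1/1*1/1) = [5/6, 1/1)
  emit 'e', narrow to [0/1, 2/3)
Step 2: interval [0/1, 2/3), width = 2/3 - 0/1 = 2/3
  'e': [0/1 + 2/3*0/1, 0/1 + 2/3*2/3) = [0/1, 4/9)
  'c': [0/1 + 2/3*2/3, 0/1 + 2/3*5/6) = [4/9, 5/9)
  'b': [0/1 + 2/3*5/6, 0/1 + 2/3*1/1) = [5/9, 2/3) <- contains code 16/27
  emit 'b', narrow to [5/9, 2/3)
Step 3: interval [5/9, 2/3), width = 2/3 - 5/9 = 1/9
  'e': [5/9 + 1/9*0/1, 5/9 + 1/9*2/3) = [5/9, 17/27) <- contains code 16/27
  'c': [5/9 + 1/9*2/3, 5/9 + 1/9*5/6) = [17/27, 35/54)
  'b': [5/9 + 1/9*5/6, 5/9 + 1/9*1/1) = [35/54, 2/3)
  emit 'e', narrow to [5/9, 17/27)

Answer: symbol=e low=0/1 high=2/3
symbol=b low=5/9 high=2/3
symbol=e low=5/9 high=17/27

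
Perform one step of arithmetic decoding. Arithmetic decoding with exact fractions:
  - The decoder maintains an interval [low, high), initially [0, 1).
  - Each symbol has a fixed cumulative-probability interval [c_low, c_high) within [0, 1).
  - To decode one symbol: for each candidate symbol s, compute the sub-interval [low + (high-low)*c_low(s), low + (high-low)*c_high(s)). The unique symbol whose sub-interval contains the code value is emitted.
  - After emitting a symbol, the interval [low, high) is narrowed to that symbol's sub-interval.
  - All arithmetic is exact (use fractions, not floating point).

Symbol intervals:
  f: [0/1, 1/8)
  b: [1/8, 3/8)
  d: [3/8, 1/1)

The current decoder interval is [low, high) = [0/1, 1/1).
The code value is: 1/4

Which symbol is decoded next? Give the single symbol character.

Interval width = high − low = 1/1 − 0/1 = 1/1
Scaled code = (code − low) / width = (1/4 − 0/1) / 1/1 = 1/4
  f: [0/1, 1/8) 
  b: [1/8, 3/8) ← scaled code falls here ✓
  d: [3/8, 1/1) 

Answer: b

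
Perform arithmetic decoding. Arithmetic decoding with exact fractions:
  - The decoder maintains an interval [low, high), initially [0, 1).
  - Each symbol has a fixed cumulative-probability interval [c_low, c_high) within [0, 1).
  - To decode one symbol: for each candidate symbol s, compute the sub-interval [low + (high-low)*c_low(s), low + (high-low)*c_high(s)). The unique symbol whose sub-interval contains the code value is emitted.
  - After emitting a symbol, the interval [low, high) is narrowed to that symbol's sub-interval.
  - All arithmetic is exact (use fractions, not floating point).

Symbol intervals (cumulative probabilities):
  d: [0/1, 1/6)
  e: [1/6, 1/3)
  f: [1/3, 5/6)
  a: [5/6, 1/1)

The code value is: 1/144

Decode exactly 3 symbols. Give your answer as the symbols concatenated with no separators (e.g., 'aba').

Answer: dde

Derivation:
Step 1: interval [0/1, 1/1), width = 1/1 - 0/1 = 1/1
  'd': [0/1 + 1/1*0/1, 0/1 + 1/1*1/6) = [0/1, 1/6) <- contains code 1/144
  'e': [0/1 + 1/1*1/6, 0/1 + 1/1*1/3) = [1/6, 1/3)
  'f': [0/1 + 1/1*1/3, 0/1 + 1/1*5/6) = [1/3, 5/6)
  'a': [0/1 + 1/1*5/6, 0/1 + 1/1*1/1) = [5/6, 1/1)
  emit 'd', narrow to [0/1, 1/6)
Step 2: interval [0/1, 1/6), width = 1/6 - 0/1 = 1/6
  'd': [0/1 + 1/6*0/1, 0/1 + 1/6*1/6) = [0/1, 1/36) <- contains code 1/144
  'e': [0/1 + 1/6*1/6, 0/1 + 1/6*1/3) = [1/36, 1/18)
  'f': [0/1 + 1/6*1/3, 0/1 + 1/6*5/6) = [1/18, 5/36)
  'a': [0/1 + 1/6*5/6, 0/1 + 1/6*1/1) = [5/36, 1/6)
  emit 'd', narrow to [0/1, 1/36)
Step 3: interval [0/1, 1/36), width = 1/36 - 0/1 = 1/36
  'd': [0/1 + 1/36*0/1, 0/1 + 1/36*1/6) = [0/1, 1/216)
  'e': [0/1 + 1/36*1/6, 0/1 + 1/36*1/3) = [1/216, 1/108) <- contains code 1/144
  'f': [0/1 + 1/36*1/3, 0/1 + 1/36*5/6) = [1/108, 5/216)
  'a': [0/1 + 1/36*5/6, 0/1 + 1/36*1/1) = [5/216, 1/36)
  emit 'e', narrow to [1/216, 1/108)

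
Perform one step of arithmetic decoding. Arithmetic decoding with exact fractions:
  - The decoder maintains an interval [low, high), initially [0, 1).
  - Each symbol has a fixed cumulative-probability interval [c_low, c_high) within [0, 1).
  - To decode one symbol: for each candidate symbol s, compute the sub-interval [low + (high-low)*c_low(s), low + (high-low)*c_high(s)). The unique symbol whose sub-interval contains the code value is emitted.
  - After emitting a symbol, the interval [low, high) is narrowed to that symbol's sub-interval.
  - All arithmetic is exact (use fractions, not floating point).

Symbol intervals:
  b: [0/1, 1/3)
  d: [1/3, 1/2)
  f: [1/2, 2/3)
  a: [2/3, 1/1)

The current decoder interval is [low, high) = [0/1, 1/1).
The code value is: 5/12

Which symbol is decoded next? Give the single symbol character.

Answer: d

Derivation:
Interval width = high − low = 1/1 − 0/1 = 1/1
Scaled code = (code − low) / width = (5/12 − 0/1) / 1/1 = 5/12
  b: [0/1, 1/3) 
  d: [1/3, 1/2) ← scaled code falls here ✓
  f: [1/2, 2/3) 
  a: [2/3, 1/1) 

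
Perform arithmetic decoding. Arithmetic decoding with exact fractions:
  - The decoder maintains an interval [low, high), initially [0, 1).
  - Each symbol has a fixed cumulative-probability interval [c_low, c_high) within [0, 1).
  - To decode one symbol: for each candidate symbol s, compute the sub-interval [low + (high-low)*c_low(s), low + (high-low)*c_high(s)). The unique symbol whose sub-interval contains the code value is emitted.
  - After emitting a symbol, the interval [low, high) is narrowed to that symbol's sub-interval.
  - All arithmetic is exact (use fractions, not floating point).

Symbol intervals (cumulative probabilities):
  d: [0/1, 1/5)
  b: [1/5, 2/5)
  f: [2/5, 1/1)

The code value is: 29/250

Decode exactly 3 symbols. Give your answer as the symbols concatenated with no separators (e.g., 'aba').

Answer: dfb

Derivation:
Step 1: interval [0/1, 1/1), width = 1/1 - 0/1 = 1/1
  'd': [0/1 + 1/1*0/1, 0/1 + 1/1*1/5) = [0/1, 1/5) <- contains code 29/250
  'b': [0/1 + 1/1*1/5, 0/1 + 1/1*2/5) = [1/5, 2/5)
  'f': [0/1 + 1/1*2/5, 0/1 + 1/1*1/1) = [2/5, 1/1)
  emit 'd', narrow to [0/1, 1/5)
Step 2: interval [0/1, 1/5), width = 1/5 - 0/1 = 1/5
  'd': [0/1 + 1/5*0/1, 0/1 + 1/5*1/5) = [0/1, 1/25)
  'b': [0/1 + 1/5*1/5, 0/1 + 1/5*2/5) = [1/25, 2/25)
  'f': [0/1 + 1/5*2/5, 0/1 + 1/5*1/1) = [2/25, 1/5) <- contains code 29/250
  emit 'f', narrow to [2/25, 1/5)
Step 3: interval [2/25, 1/5), width = 1/5 - 2/25 = 3/25
  'd': [2/25 + 3/25*0/1, 2/25 + 3/25*1/5) = [2/25, 13/125)
  'b': [2/25 + 3/25*1/5, 2/25 + 3/25*2/5) = [13/125, 16/125) <- contains code 29/250
  'f': [2/25 + 3/25*2/5, 2/25 + 3/25*1/1) = [16/125, 1/5)
  emit 'b', narrow to [13/125, 16/125)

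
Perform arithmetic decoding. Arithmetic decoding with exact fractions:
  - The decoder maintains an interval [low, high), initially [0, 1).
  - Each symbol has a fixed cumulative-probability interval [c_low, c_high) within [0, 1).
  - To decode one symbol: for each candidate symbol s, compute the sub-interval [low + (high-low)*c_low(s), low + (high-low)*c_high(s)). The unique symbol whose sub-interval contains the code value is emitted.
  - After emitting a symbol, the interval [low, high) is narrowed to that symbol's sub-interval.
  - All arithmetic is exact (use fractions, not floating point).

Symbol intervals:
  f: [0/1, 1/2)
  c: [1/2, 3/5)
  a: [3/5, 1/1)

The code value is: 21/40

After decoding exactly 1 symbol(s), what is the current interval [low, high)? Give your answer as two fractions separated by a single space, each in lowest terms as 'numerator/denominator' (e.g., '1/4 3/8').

Step 1: interval [0/1, 1/1), width = 1/1 - 0/1 = 1/1
  'f': [0/1 + 1/1*0/1, 0/1 + 1/1*1/2) = [0/1, 1/2)
  'c': [0/1 + 1/1*1/2, 0/1 + 1/1*3/5) = [1/2, 3/5) <- contains code 21/40
  'a': [0/1 + 1/1*3/5, 0/1 + 1/1*1/1) = [3/5, 1/1)
  emit 'c', narrow to [1/2, 3/5)

Answer: 1/2 3/5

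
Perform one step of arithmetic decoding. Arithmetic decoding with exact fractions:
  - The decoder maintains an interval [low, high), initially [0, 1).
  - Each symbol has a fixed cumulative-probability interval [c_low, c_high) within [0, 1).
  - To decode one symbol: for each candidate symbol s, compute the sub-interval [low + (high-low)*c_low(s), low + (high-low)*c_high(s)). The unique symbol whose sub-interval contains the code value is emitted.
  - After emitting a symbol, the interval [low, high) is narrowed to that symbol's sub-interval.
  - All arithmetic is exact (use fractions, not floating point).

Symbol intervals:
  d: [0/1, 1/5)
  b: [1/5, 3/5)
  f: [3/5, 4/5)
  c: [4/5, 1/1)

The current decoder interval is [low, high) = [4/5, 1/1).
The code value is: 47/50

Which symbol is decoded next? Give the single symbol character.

Interval width = high − low = 1/1 − 4/5 = 1/5
Scaled code = (code − low) / width = (47/50 − 4/5) / 1/5 = 7/10
  d: [0/1, 1/5) 
  b: [1/5, 3/5) 
  f: [3/5, 4/5) ← scaled code falls here ✓
  c: [4/5, 1/1) 

Answer: f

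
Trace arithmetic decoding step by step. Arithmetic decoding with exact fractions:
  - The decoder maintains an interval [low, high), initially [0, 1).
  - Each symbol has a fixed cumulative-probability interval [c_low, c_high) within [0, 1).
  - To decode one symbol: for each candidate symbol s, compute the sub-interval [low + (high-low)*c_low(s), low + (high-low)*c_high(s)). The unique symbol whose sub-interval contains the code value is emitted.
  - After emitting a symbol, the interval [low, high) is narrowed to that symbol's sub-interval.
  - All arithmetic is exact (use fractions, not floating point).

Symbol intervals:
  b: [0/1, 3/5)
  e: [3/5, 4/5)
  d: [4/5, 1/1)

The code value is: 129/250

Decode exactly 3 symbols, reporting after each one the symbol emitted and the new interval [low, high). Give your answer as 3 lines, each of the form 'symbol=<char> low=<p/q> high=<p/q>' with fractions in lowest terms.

Answer: symbol=b low=0/1 high=3/5
symbol=d low=12/25 high=3/5
symbol=b low=12/25 high=69/125

Derivation:
Step 1: interval [0/1, 1/1), width = 1/1 - 0/1 = 1/1
  'b': [0/1 + 1/1*0/1, 0/1 + 1/1*3/5) = [0/1, 3/5) <- contains code 129/250
  'e': [0/1 + 1/1*3/5, 0/1 + 1/1*4/5) = [3/5, 4/5)
  'd': [0/1 + 1/1*4/5, 0/1 + 1/1*1/1) = [4/5, 1/1)
  emit 'b', narrow to [0/1, 3/5)
Step 2: interval [0/1, 3/5), width = 3/5 - 0/1 = 3/5
  'b': [0/1 + 3/5*0/1, 0/1 + 3/5*3/5) = [0/1, 9/25)
  'e': [0/1 + 3/5*3/5, 0/1 + 3/5*4/5) = [9/25, 12/25)
  'd': [0/1 + 3/5*4/5, 0/1 + 3/5*1/1) = [12/25, 3/5) <- contains code 129/250
  emit 'd', narrow to [12/25, 3/5)
Step 3: interval [12/25, 3/5), width = 3/5 - 12/25 = 3/25
  'b': [12/25 + 3/25*0/1, 12/25 + 3/25*3/5) = [12/25, 69/125) <- contains code 129/250
  'e': [12/25 + 3/25*3/5, 12/25 + 3/25*4/5) = [69/125, 72/125)
  'd': [12/25 + 3/25*4/5, 12/25 + 3/25*1/1) = [72/125, 3/5)
  emit 'b', narrow to [12/25, 69/125)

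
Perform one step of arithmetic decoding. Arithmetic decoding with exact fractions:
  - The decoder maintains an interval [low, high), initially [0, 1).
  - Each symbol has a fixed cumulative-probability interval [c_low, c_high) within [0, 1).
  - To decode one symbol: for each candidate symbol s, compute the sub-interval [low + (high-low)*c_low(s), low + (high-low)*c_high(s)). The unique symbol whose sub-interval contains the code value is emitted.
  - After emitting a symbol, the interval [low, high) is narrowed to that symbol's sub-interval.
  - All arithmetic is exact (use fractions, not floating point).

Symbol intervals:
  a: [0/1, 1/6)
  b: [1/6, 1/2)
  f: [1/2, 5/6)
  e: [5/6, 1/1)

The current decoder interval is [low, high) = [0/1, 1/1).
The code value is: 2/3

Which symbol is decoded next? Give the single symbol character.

Interval width = high − low = 1/1 − 0/1 = 1/1
Scaled code = (code − low) / width = (2/3 − 0/1) / 1/1 = 2/3
  a: [0/1, 1/6) 
  b: [1/6, 1/2) 
  f: [1/2, 5/6) ← scaled code falls here ✓
  e: [5/6, 1/1) 

Answer: f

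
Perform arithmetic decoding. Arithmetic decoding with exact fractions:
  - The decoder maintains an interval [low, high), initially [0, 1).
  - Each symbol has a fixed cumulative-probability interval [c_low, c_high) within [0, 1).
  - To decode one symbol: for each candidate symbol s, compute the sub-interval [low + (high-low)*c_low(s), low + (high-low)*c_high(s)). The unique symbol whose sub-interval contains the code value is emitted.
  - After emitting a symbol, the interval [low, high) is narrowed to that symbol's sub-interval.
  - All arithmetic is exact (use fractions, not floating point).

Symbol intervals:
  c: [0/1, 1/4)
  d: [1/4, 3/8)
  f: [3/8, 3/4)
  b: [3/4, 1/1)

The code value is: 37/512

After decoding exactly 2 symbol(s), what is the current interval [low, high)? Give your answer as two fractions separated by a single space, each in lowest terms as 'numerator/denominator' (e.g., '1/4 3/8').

Answer: 1/16 3/32

Derivation:
Step 1: interval [0/1, 1/1), width = 1/1 - 0/1 = 1/1
  'c': [0/1 + 1/1*0/1, 0/1 + 1/1*1/4) = [0/1, 1/4) <- contains code 37/512
  'd': [0/1 + 1/1*1/4, 0/1 + 1/1*3/8) = [1/4, 3/8)
  'f': [0/1 + 1/1*3/8, 0/1 + 1/1*3/4) = [3/8, 3/4)
  'b': [0/1 + 1/1*3/4, 0/1 + 1/1*1/1) = [3/4, 1/1)
  emit 'c', narrow to [0/1, 1/4)
Step 2: interval [0/1, 1/4), width = 1/4 - 0/1 = 1/4
  'c': [0/1 + 1/4*0/1, 0/1 + 1/4*1/4) = [0/1, 1/16)
  'd': [0/1 + 1/4*1/4, 0/1 + 1/4*3/8) = [1/16, 3/32) <- contains code 37/512
  'f': [0/1 + 1/4*3/8, 0/1 + 1/4*3/4) = [3/32, 3/16)
  'b': [0/1 + 1/4*3/4, 0/1 + 1/4*1/1) = [3/16, 1/4)
  emit 'd', narrow to [1/16, 3/32)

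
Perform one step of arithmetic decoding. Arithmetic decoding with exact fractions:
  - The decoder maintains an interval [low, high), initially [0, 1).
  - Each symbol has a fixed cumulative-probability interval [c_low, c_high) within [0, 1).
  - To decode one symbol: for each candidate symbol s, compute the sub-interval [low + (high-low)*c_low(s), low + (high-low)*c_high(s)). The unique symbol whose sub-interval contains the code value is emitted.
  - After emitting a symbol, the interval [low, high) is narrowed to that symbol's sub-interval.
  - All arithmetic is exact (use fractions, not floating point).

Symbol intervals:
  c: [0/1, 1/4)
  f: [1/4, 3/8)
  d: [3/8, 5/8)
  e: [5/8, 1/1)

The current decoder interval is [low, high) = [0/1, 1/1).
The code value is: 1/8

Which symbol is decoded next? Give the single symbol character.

Answer: c

Derivation:
Interval width = high − low = 1/1 − 0/1 = 1/1
Scaled code = (code − low) / width = (1/8 − 0/1) / 1/1 = 1/8
  c: [0/1, 1/4) ← scaled code falls here ✓
  f: [1/4, 3/8) 
  d: [3/8, 5/8) 
  e: [5/8, 1/1) 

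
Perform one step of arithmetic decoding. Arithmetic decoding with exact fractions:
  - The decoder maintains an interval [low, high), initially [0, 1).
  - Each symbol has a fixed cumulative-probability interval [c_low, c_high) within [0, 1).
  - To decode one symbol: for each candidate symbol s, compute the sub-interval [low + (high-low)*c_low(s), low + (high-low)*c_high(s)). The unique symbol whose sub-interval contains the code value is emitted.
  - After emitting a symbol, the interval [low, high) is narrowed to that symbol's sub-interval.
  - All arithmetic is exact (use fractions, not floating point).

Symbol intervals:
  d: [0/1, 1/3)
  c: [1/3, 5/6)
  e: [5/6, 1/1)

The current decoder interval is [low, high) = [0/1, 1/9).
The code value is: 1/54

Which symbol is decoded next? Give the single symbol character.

Answer: d

Derivation:
Interval width = high − low = 1/9 − 0/1 = 1/9
Scaled code = (code − low) / width = (1/54 − 0/1) / 1/9 = 1/6
  d: [0/1, 1/3) ← scaled code falls here ✓
  c: [1/3, 5/6) 
  e: [5/6, 1/1) 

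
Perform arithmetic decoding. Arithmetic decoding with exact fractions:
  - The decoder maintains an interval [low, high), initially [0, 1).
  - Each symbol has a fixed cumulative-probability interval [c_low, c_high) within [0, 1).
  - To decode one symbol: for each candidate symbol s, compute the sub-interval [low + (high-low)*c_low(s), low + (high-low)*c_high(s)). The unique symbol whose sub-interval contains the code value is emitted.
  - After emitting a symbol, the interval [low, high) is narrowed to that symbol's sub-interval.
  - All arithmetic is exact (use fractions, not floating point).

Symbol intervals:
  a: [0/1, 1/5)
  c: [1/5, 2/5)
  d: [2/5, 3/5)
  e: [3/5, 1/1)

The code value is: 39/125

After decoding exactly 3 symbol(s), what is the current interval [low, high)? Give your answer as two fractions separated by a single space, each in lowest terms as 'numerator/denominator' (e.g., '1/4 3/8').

Step 1: interval [0/1, 1/1), width = 1/1 - 0/1 = 1/1
  'a': [0/1 + 1/1*0/1, 0/1 + 1/1*1/5) = [0/1, 1/5)
  'c': [0/1 + 1/1*1/5, 0/1 + 1/1*2/5) = [1/5, 2/5) <- contains code 39/125
  'd': [0/1 + 1/1*2/5, 0/1 + 1/1*3/5) = [2/5, 3/5)
  'e': [0/1 + 1/1*3/5, 0/1 + 1/1*1/1) = [3/5, 1/1)
  emit 'c', narrow to [1/5, 2/5)
Step 2: interval [1/5, 2/5), width = 2/5 - 1/5 = 1/5
  'a': [1/5 + 1/5*0/1, 1/5 + 1/5*1/5) = [1/5, 6/25)
  'c': [1/5 + 1/5*1/5, 1/5 + 1/5*2/5) = [6/25, 7/25)
  'd': [1/5 + 1/5*2/5, 1/5 + 1/5*3/5) = [7/25, 8/25) <- contains code 39/125
  'e': [1/5 + 1/5*3/5, 1/5 + 1/5*1/1) = [8/25, 2/5)
  emit 'd', narrow to [7/25, 8/25)
Step 3: interval [7/25, 8/25), width = 8/25 - 7/25 = 1/25
  'a': [7/25 + 1/25*0/1, 7/25 + 1/25*1/5) = [7/25, 36/125)
  'c': [7/25 + 1/25*1/5, 7/25 + 1/25*2/5) = [36/125, 37/125)
  'd': [7/25 + 1/25*2/5, 7/25 + 1/25*3/5) = [37/125, 38/125)
  'e': [7/25 + 1/25*3/5, 7/25 + 1/25*1/1) = [38/125, 8/25) <- contains code 39/125
  emit 'e', narrow to [38/125, 8/25)

Answer: 38/125 8/25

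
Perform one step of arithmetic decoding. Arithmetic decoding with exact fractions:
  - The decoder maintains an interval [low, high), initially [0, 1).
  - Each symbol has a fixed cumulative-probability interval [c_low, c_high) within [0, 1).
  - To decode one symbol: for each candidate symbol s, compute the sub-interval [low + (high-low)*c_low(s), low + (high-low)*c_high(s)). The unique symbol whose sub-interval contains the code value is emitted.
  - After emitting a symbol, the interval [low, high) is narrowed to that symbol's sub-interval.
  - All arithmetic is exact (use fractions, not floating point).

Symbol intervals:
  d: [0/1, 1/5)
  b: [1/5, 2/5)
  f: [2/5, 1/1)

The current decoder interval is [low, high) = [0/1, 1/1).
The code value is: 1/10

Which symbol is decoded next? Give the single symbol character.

Interval width = high − low = 1/1 − 0/1 = 1/1
Scaled code = (code − low) / width = (1/10 − 0/1) / 1/1 = 1/10
  d: [0/1, 1/5) ← scaled code falls here ✓
  b: [1/5, 2/5) 
  f: [2/5, 1/1) 

Answer: d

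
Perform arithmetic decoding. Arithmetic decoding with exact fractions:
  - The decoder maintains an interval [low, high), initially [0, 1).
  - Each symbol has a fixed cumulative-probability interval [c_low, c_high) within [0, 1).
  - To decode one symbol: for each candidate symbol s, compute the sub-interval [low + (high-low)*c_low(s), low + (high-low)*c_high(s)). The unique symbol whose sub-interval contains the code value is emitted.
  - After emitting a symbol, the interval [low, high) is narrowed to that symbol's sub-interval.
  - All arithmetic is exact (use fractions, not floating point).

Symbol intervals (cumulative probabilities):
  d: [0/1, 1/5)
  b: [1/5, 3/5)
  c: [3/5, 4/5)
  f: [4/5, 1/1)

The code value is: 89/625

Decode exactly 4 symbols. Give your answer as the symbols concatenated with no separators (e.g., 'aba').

Step 1: interval [0/1, 1/1), width = 1/1 - 0/1 = 1/1
  'd': [0/1 + 1/1*0/1, 0/1 + 1/1*1/5) = [0/1, 1/5) <- contains code 89/625
  'b': [0/1 + 1/1*1/5, 0/1 + 1/1*3/5) = [1/5, 3/5)
  'c': [0/1 + 1/1*3/5, 0/1 + 1/1*4/5) = [3/5, 4/5)
  'f': [0/1 + 1/1*4/5, 0/1 + 1/1*1/1) = [4/5, 1/1)
  emit 'd', narrow to [0/1, 1/5)
Step 2: interval [0/1, 1/5), width = 1/5 - 0/1 = 1/5
  'd': [0/1 + 1/5*0/1, 0/1 + 1/5*1/5) = [0/1, 1/25)
  'b': [0/1 + 1/5*1/5, 0/1 + 1/5*3/5) = [1/25, 3/25)
  'c': [0/1 + 1/5*3/5, 0/1 + 1/5*4/5) = [3/25, 4/25) <- contains code 89/625
  'f': [0/1 + 1/5*4/5, 0/1 + 1/5*1/1) = [4/25, 1/5)
  emit 'c', narrow to [3/25, 4/25)
Step 3: interval [3/25, 4/25), width = 4/25 - 3/25 = 1/25
  'd': [3/25 + 1/25*0/1, 3/25 + 1/25*1/5) = [3/25, 16/125)
  'b': [3/25 + 1/25*1/5, 3/25 + 1/25*3/5) = [16/125, 18/125) <- contains code 89/625
  'c': [3/25 + 1/25*3/5, 3/25 + 1/25*4/5) = [18/125, 19/125)
  'f': [3/25 + 1/25*4/5, 3/25 + 1/25*1/1) = [19/125, 4/25)
  emit 'b', narrow to [16/125, 18/125)
Step 4: interval [16/125, 18/125), width = 18/125 - 16/125 = 2/125
  'd': [16/125 + 2/125*0/1, 16/125 + 2/125*1/5) = [16/125, 82/625)
  'b': [16/125 + 2/125*1/5, 16/125 + 2/125*3/5) = [82/625, 86/625)
  'c': [16/125 + 2/125*3/5, 16/125 + 2/125*4/5) = [86/625, 88/625)
  'f': [16/125 + 2/125*4/5, 16/125 + 2/125*1/1) = [88/625, 18/125) <- contains code 89/625
  emit 'f', narrow to [88/625, 18/125)

Answer: dcbf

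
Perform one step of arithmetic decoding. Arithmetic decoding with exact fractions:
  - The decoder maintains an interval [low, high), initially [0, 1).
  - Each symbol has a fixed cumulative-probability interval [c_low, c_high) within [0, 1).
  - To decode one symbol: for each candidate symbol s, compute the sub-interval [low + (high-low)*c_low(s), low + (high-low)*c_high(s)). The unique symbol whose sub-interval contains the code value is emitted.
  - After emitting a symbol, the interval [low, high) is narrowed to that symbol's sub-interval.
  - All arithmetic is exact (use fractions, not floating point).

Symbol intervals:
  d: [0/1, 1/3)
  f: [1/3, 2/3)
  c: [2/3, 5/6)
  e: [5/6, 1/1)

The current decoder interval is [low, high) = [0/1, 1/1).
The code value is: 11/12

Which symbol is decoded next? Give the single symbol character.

Interval width = high − low = 1/1 − 0/1 = 1/1
Scaled code = (code − low) / width = (11/12 − 0/1) / 1/1 = 11/12
  d: [0/1, 1/3) 
  f: [1/3, 2/3) 
  c: [2/3, 5/6) 
  e: [5/6, 1/1) ← scaled code falls here ✓

Answer: e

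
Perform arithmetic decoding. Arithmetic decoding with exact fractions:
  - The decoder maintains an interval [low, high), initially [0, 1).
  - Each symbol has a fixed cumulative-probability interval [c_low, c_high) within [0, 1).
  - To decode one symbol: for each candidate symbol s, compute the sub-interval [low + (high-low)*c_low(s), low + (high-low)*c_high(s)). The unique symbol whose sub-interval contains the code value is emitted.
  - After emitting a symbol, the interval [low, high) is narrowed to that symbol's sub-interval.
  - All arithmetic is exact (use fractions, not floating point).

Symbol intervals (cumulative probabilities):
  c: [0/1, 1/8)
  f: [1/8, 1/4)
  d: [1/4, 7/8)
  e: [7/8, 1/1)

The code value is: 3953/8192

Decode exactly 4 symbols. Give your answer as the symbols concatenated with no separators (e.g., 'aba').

Step 1: interval [0/1, 1/1), width = 1/1 - 0/1 = 1/1
  'c': [0/1 + 1/1*0/1, 0/1 + 1/1*1/8) = [0/1, 1/8)
  'f': [0/1 + 1/1*1/8, 0/1 + 1/1*1/4) = [1/8, 1/4)
  'd': [0/1 + 1/1*1/4, 0/1 + 1/1*7/8) = [1/4, 7/8) <- contains code 3953/8192
  'e': [0/1 + 1/1*7/8, 0/1 + 1/1*1/1) = [7/8, 1/1)
  emit 'd', narrow to [1/4, 7/8)
Step 2: interval [1/4, 7/8), width = 7/8 - 1/4 = 5/8
  'c': [1/4 + 5/8*0/1, 1/4 + 5/8*1/8) = [1/4, 21/64)
  'f': [1/4 + 5/8*1/8, 1/4 + 5/8*1/4) = [21/64, 13/32)
  'd': [1/4 + 5/8*1/4, 1/4 + 5/8*7/8) = [13/32, 51/64) <- contains code 3953/8192
  'e': [1/4 + 5/8*7/8, 1/4 + 5/8*1/1) = [51/64, 7/8)
  emit 'd', narrow to [13/32, 51/64)
Step 3: interval [13/32, 51/64), width = 51/64 - 13/32 = 25/64
  'c': [13/32 + 25/64*0/1, 13/32 + 25/64*1/8) = [13/32, 233/512)
  'f': [13/32 + 25/64*1/8, 13/32 + 25/64*1/4) = [233/512, 129/256) <- contains code 3953/8192
  'd': [13/32 + 25/64*1/4, 13/32 + 25/64*7/8) = [129/256, 383/512)
  'e': [13/32 + 25/64*7/8, 13/32 + 25/64*1/1) = [383/512, 51/64)
  emit 'f', narrow to [233/512, 129/256)
Step 4: interval [233/512, 129/256), width = 129/256 - 233/512 = 25/512
  'c': [233/512 + 25/512*0/1, 233/512 + 25/512*1/8) = [233/512, 1889/4096)
  'f': [233/512 + 25/512*1/8, 233/512 + 25/512*1/4) = [1889/4096, 957/2048)
  'd': [233/512 + 25/512*1/4, 233/512 + 25/512*7/8) = [957/2048, 2039/4096) <- contains code 3953/8192
  'e': [233/512 + 25/512*7/8, 233/512 + 25/512*1/1) = [2039/4096, 129/256)
  emit 'd', narrow to [957/2048, 2039/4096)

Answer: ddfd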